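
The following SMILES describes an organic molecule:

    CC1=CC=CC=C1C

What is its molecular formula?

C8H10

Walk through each heavy atom and fill implicit hydrogens from standard valence (C 4, N 3, O 2, S 2, halogen 1):
  atom 1: C, bond orders sum to 1 (valence 4) → 3 H
  atom 2: C, bond orders sum to 4 (valence 4) → 0 H
  atom 3: C, bond orders sum to 3 (valence 4) → 1 H
  atom 4: C, bond orders sum to 3 (valence 4) → 1 H
  atom 5: C, bond orders sum to 3 (valence 4) → 1 H
  atom 6: C, bond orders sum to 3 (valence 4) → 1 H
  atom 7: C, bond orders sum to 4 (valence 4) → 0 H
  atom 8: C, bond orders sum to 1 (valence 4) → 3 H
Totals → C:8, H:10.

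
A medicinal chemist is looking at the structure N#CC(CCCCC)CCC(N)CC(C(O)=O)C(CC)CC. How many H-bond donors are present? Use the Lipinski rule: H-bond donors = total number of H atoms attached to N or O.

Donors: find every N or O and count the H atoms it carries.
  atom 1 (N): bond orders sum to 3 → 0 H
  atom 12 (N): bond orders sum to 1 → 2 H
  atom 16 (O): bond orders sum to 1 → 1 H
  atom 17 (O): bond orders sum to 2 → 0 H
Lipinski HBD = 3.

3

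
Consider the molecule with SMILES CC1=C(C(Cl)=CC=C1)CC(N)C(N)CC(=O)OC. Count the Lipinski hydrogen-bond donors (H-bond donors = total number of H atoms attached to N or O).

Donors: find every N or O and count the H atoms it carries.
  atom 11 (N): bond orders sum to 1 → 2 H
  atom 13 (N): bond orders sum to 1 → 2 H
  atom 16 (O): bond orders sum to 2 → 0 H
  atom 17 (O): bond orders sum to 2 → 0 H
Lipinski HBD = 4.

4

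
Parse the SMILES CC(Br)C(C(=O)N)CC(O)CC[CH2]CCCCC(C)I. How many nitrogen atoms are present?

1

Scan the SMILES for N atoms (remember two-letter symbols like Cl and Br are single atoms).
Nitrogen count: 1.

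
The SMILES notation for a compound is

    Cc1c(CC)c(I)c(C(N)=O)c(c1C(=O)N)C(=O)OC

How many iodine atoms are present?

1

Scan the SMILES for I atoms (remember two-letter symbols like Cl and Br are single atoms).
Iodine count: 1.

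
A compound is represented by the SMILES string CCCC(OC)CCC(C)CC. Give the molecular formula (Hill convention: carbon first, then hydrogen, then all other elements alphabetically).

C11H24O

Walk through each heavy atom and fill implicit hydrogens from standard valence (C 4, N 3, O 2, S 2, halogen 1):
  atom 1: C, bond orders sum to 1 (valence 4) → 3 H
  atom 2: C, bond orders sum to 2 (valence 4) → 2 H
  atom 3: C, bond orders sum to 2 (valence 4) → 2 H
  atom 4: C, bond orders sum to 3 (valence 4) → 1 H
  atom 5: O, bond orders sum to 2 (valence 2) → 0 H
  atom 6: C, bond orders sum to 1 (valence 4) → 3 H
  atom 7: C, bond orders sum to 2 (valence 4) → 2 H
  atom 8: C, bond orders sum to 2 (valence 4) → 2 H
  atom 9: C, bond orders sum to 3 (valence 4) → 1 H
  atom 10: C, bond orders sum to 1 (valence 4) → 3 H
  atom 11: C, bond orders sum to 2 (valence 4) → 2 H
  atom 12: C, bond orders sum to 1 (valence 4) → 3 H
Totals → C:11, H:24, O:1.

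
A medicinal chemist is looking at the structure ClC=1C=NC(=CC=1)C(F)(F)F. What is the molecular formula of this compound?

C6H3ClF3N

Walk through each heavy atom and fill implicit hydrogens from standard valence (C 4, N 3, O 2, S 2, halogen 1):
  atom 1: Cl (halogen, monovalent) → 0 H
  atom 2: C, bond orders sum to 4 (valence 4) → 0 H
  atom 3: C, bond orders sum to 3 (valence 4) → 1 H
  atom 4: N, bond orders sum to 3 (valence 3) → 0 H
  atom 5: C, bond orders sum to 4 (valence 4) → 0 H
  atom 6: C, bond orders sum to 3 (valence 4) → 1 H
  atom 7: C, bond orders sum to 3 (valence 4) → 1 H
  atom 8: C, bond orders sum to 4 (valence 4) → 0 H
  atom 9: F (halogen, monovalent) → 0 H
  atom 10: F (halogen, monovalent) → 0 H
  atom 11: F (halogen, monovalent) → 0 H
Totals → C:6, H:3, Cl:1, F:3, N:1.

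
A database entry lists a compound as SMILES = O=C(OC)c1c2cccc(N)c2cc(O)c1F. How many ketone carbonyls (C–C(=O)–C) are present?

0

Scan the SMILES for the ketone motif — none present.
Groups that are present: 1 ester, 1 hydroxyl, 1 primary amine.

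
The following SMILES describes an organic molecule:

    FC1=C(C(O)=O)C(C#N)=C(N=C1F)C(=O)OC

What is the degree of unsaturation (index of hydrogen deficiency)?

Degree of unsaturation = (number of rings) + (number of π bonds).
Ring closures in the SMILES: 1.
π bonds: 5 double bonds (each 1 DoU), 1 triple bond (each 2 DoU) → 7 DoU from unsaturation.
Total DoU = 1 + 7 = 8.

8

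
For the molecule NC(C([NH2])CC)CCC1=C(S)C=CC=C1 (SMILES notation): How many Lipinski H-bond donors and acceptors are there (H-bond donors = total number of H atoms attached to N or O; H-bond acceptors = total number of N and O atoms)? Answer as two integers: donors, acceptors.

4, 2

Donors: find every N or O and count the H atoms it carries.
  atom 1 (N): bond orders sum to 1 → 2 H
  atom 4 (N): bond orders sum to 1 → 2 H
Lipinski HBD = 4.
Acceptors: N atoms = 2, O atoms = 0 → HBA = 2.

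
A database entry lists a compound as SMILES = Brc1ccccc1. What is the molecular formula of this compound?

Walk through each heavy atom and fill implicit hydrogens from standard valence (C 4, N 3, O 2, S 2, halogen 1); for lowercase aromatic atoms, an aromatic c carries 1 H when it has two neighbours and 0 H with three, and aromatic n carries 0 H:
  atom 1: Br (halogen, monovalent) → 0 H
  atom 2: aromatic c, 3 neighbours → 0 H
  atom 3: aromatic c, 2 neighbours → 1 H
  atom 4: aromatic c, 2 neighbours → 1 H
  atom 5: aromatic c, 2 neighbours → 1 H
  atom 6: aromatic c, 2 neighbours → 1 H
  atom 7: aromatic c, 2 neighbours → 1 H
Totals → C:6, H:5, Br:1.

C6H5Br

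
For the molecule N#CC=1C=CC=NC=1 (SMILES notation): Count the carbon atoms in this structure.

Count every carbon token in the SMILES (each C, including those in ring-closure positions and inside branches).
Carbon count: 6.

6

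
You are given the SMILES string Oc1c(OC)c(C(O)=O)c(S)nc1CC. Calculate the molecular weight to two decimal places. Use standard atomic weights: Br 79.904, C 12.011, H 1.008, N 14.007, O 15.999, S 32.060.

First, the molecular formula is C9H11NO4S (counting implicit H from valence).
  C: 9 × 12.011 = 108.099
  H: 11 × 1.008 = 11.088
  N: 1 × 14.007 = 14.007
  O: 4 × 15.999 = 63.996
  S: 1 × 32.060 = 32.060
Sum: 9×12.011 + 11×1.008 + 1×14.007 + 4×15.999 + 1×32.060 = 229.250 → 229.25 g/mol.

229.25 g/mol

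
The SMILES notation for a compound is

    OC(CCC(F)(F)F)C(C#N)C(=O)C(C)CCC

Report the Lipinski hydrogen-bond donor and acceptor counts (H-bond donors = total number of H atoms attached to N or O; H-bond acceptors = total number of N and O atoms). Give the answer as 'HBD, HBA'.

1, 3

Donors: find every N or O and count the H atoms it carries.
  atom 1 (O): bond orders sum to 1 → 1 H
  atom 11 (N): bond orders sum to 3 → 0 H
  atom 13 (O): bond orders sum to 2 → 0 H
Lipinski HBD = 1.
Acceptors: N atoms = 1, O atoms = 2 → HBA = 3.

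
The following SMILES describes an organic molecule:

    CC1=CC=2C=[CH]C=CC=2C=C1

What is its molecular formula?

C11H10

Walk through each heavy atom and fill implicit hydrogens from standard valence (C 4, N 3, O 2, S 2, halogen 1):
  atom 1: C, bond orders sum to 1 (valence 4) → 3 H
  atom 2: C, bond orders sum to 4 (valence 4) → 0 H
  atom 3: C, bond orders sum to 3 (valence 4) → 1 H
  atom 4: C, bond orders sum to 4 (valence 4) → 0 H
  atom 5: C, bond orders sum to 3 (valence 4) → 1 H
  atom 6: C with explicit H count 1
  atom 7: C, bond orders sum to 3 (valence 4) → 1 H
  atom 8: C, bond orders sum to 3 (valence 4) → 1 H
  atom 9: C, bond orders sum to 4 (valence 4) → 0 H
  atom 10: C, bond orders sum to 3 (valence 4) → 1 H
  atom 11: C, bond orders sum to 3 (valence 4) → 1 H
Totals → C:11, H:10.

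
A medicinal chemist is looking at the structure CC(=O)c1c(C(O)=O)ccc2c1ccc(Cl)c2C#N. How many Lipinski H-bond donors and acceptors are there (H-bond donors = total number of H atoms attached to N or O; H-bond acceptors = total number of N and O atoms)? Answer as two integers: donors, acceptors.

1, 4

Donors: find every N or O and count the H atoms it carries.
  atom 3 (O): bond orders sum to 2 → 0 H
  atom 7 (O): bond orders sum to 1 → 1 H
  atom 8 (O): bond orders sum to 2 → 0 H
  atom 19 (N): bond orders sum to 3 → 0 H
Lipinski HBD = 1.
Acceptors: N atoms = 1, O atoms = 3 → HBA = 4.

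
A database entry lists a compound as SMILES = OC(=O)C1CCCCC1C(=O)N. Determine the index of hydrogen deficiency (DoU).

Molecular formula: C8H13NO3.
DoU = (2C + 2 + N − H − X) / 2, where X is the halogen count and O/S are ignored.
    = (2·8 + 2 + 1 − 13 − 0) / 2 = 6 / 2 = 3.

3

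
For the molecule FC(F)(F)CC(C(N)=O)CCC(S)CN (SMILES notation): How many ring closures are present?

0

In SMILES, each pair of matching ring-closure digits denotes one ring-closing bond; the number of such bonds equals the number of independent rings.
Ring-closure bonds here: 0.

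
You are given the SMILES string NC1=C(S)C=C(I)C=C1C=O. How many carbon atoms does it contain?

Count every carbon token in the SMILES (each C, including those in ring-closure positions and inside branches).
Carbon count: 7.

7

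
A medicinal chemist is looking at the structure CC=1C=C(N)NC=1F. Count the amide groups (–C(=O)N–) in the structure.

0

Scan the SMILES for the amide motif — none present.
Groups that are present: 1 primary amine.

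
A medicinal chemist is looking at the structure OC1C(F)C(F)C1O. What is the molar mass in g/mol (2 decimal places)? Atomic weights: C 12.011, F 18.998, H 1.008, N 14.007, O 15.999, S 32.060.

First, the molecular formula is C4H6F2O2 (counting implicit H from valence).
  C: 4 × 12.011 = 48.044
  F: 2 × 18.998 = 37.996
  H: 6 × 1.008 = 6.048
  O: 2 × 15.999 = 31.998
Sum: 4×12.011 + 2×18.998 + 6×1.008 + 2×15.999 = 124.086 → 124.09 g/mol.

124.09 g/mol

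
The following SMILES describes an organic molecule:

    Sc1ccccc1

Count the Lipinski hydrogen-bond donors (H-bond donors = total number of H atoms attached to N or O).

0

Donors: find every N or O and count the H atoms it carries.
  (no N or O atoms present)
Lipinski HBD = 0.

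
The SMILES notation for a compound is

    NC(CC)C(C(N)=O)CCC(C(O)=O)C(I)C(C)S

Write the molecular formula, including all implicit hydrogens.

Walk through each heavy atom and fill implicit hydrogens from standard valence (C 4, N 3, O 2, S 2, halogen 1):
  atom 1: N, bond orders sum to 1 (valence 3) → 2 H
  atom 2: C, bond orders sum to 3 (valence 4) → 1 H
  atom 3: C, bond orders sum to 2 (valence 4) → 2 H
  atom 4: C, bond orders sum to 1 (valence 4) → 3 H
  atom 5: C, bond orders sum to 3 (valence 4) → 1 H
  atom 6: C, bond orders sum to 4 (valence 4) → 0 H
  atom 7: N, bond orders sum to 1 (valence 3) → 2 H
  atom 8: O, bond orders sum to 2 (valence 2) → 0 H
  atom 9: C, bond orders sum to 2 (valence 4) → 2 H
  atom 10: C, bond orders sum to 2 (valence 4) → 2 H
  atom 11: C, bond orders sum to 3 (valence 4) → 1 H
  atom 12: C, bond orders sum to 4 (valence 4) → 0 H
  atom 13: O, bond orders sum to 1 (valence 2) → 1 H
  atom 14: O, bond orders sum to 2 (valence 2) → 0 H
  atom 15: C, bond orders sum to 3 (valence 4) → 1 H
  atom 16: I (halogen, monovalent) → 0 H
  atom 17: C, bond orders sum to 3 (valence 4) → 1 H
  atom 18: C, bond orders sum to 1 (valence 4) → 3 H
  atom 19: S, bond orders sum to 1 (valence 2) → 1 H
Totals → C:12, H:23, I:1, N:2, O:3, S:1.
In Hill order: C12H23IN2O3S.

C12H23IN2O3S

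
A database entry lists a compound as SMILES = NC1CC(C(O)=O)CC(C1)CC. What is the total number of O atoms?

2

Scan the SMILES for O atoms (remember two-letter symbols like Cl and Br are single atoms).
Oxygen count: 2.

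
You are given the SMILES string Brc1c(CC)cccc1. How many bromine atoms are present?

1

Scan the SMILES for Br atoms (remember two-letter symbols like Cl and Br are single atoms).
Bromine count: 1.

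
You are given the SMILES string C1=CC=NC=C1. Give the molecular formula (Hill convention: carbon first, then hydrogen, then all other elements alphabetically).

C5H5N

Walk through each heavy atom and fill implicit hydrogens from standard valence (C 4, N 3, O 2, S 2, halogen 1):
  atom 1: C, bond orders sum to 3 (valence 4) → 1 H
  atom 2: C, bond orders sum to 3 (valence 4) → 1 H
  atom 3: C, bond orders sum to 3 (valence 4) → 1 H
  atom 4: N, bond orders sum to 3 (valence 3) → 0 H
  atom 5: C, bond orders sum to 3 (valence 4) → 1 H
  atom 6: C, bond orders sum to 3 (valence 4) → 1 H
Totals → C:5, H:5, N:1.
In Hill order: C5H5N.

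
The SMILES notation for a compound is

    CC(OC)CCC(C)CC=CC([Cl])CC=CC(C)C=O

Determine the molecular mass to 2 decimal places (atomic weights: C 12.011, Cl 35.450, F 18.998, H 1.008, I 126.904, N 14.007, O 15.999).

First, the molecular formula is C17H29ClO2 (counting implicit H from valence).
  C: 17 × 12.011 = 204.187
  Cl: 1 × 35.450 = 35.450
  H: 29 × 1.008 = 29.232
  O: 2 × 15.999 = 31.998
Sum: 17×12.011 + 1×35.450 + 29×1.008 + 2×15.999 = 300.867 → 300.87 g/mol.

300.87 g/mol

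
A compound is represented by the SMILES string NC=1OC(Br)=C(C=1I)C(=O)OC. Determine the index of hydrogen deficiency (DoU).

4

Molecular formula: C6H5BrINO3.
DoU = (2C + 2 + N − H − X) / 2, where X is the halogen count and O/S are ignored.
    = (2·6 + 2 + 1 − 5 − 2) / 2 = 8 / 2 = 4.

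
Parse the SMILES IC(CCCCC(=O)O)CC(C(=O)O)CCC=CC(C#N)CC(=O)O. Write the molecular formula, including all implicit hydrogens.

Walk through each heavy atom and fill implicit hydrogens from standard valence (C 4, N 3, O 2, S 2, halogen 1):
  atom 1: I (halogen, monovalent) → 0 H
  atom 2: C, bond orders sum to 3 (valence 4) → 1 H
  atom 3: C, bond orders sum to 2 (valence 4) → 2 H
  atom 4: C, bond orders sum to 2 (valence 4) → 2 H
  atom 5: C, bond orders sum to 2 (valence 4) → 2 H
  atom 6: C, bond orders sum to 2 (valence 4) → 2 H
  atom 7: C, bond orders sum to 4 (valence 4) → 0 H
  atom 8: O, bond orders sum to 2 (valence 2) → 0 H
  atom 9: O, bond orders sum to 1 (valence 2) → 1 H
  atom 10: C, bond orders sum to 2 (valence 4) → 2 H
  atom 11: C, bond orders sum to 3 (valence 4) → 1 H
  atom 12: C, bond orders sum to 4 (valence 4) → 0 H
  atom 13: O, bond orders sum to 2 (valence 2) → 0 H
  atom 14: O, bond orders sum to 1 (valence 2) → 1 H
  atom 15: C, bond orders sum to 2 (valence 4) → 2 H
  atom 16: C, bond orders sum to 2 (valence 4) → 2 H
  atom 17: C, bond orders sum to 3 (valence 4) → 1 H
  atom 18: C, bond orders sum to 3 (valence 4) → 1 H
  atom 19: C, bond orders sum to 3 (valence 4) → 1 H
  atom 20: C, bond orders sum to 4 (valence 4) → 0 H
  atom 21: N, bond orders sum to 3 (valence 3) → 0 H
  atom 22: C, bond orders sum to 2 (valence 4) → 2 H
  atom 23: C, bond orders sum to 4 (valence 4) → 0 H
  atom 24: O, bond orders sum to 2 (valence 2) → 0 H
  atom 25: O, bond orders sum to 1 (valence 2) → 1 H
Totals → C:17, H:24, I:1, N:1, O:6.
In Hill order: C17H24INO6.

C17H24INO6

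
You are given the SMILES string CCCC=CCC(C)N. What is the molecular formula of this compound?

Walk through each heavy atom and fill implicit hydrogens from standard valence (C 4, N 3, O 2, S 2, halogen 1):
  atom 1: C, bond orders sum to 1 (valence 4) → 3 H
  atom 2: C, bond orders sum to 2 (valence 4) → 2 H
  atom 3: C, bond orders sum to 2 (valence 4) → 2 H
  atom 4: C, bond orders sum to 3 (valence 4) → 1 H
  atom 5: C, bond orders sum to 3 (valence 4) → 1 H
  atom 6: C, bond orders sum to 2 (valence 4) → 2 H
  atom 7: C, bond orders sum to 3 (valence 4) → 1 H
  atom 8: C, bond orders sum to 1 (valence 4) → 3 H
  atom 9: N, bond orders sum to 1 (valence 3) → 2 H
Totals → C:8, H:17, N:1.
In Hill order: C8H17N.

C8H17N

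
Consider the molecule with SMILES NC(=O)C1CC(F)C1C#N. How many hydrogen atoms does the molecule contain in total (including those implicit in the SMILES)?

7

Walk through each heavy atom and fill implicit hydrogens from standard valence (C 4, N 3, O 2, S 2, halogen 1):
  atom 1: N, bond orders sum to 1 (valence 3) → 2 H
  atom 2: C, bond orders sum to 4 (valence 4) → 0 H
  atom 3: O, bond orders sum to 2 (valence 2) → 0 H
  atom 4: C, bond orders sum to 3 (valence 4) → 1 H
  atom 5: C, bond orders sum to 2 (valence 4) → 2 H
  atom 6: C, bond orders sum to 3 (valence 4) → 1 H
  atom 7: F (halogen, monovalent) → 0 H
  atom 8: C, bond orders sum to 3 (valence 4) → 1 H
  atom 9: C, bond orders sum to 4 (valence 4) → 0 H
  atom 10: N, bond orders sum to 3 (valence 3) → 0 H
Total hydrogens: 7.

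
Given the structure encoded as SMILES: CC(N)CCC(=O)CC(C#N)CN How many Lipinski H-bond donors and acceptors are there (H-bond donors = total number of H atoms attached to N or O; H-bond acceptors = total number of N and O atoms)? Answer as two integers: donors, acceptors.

Donors: find every N or O and count the H atoms it carries.
  atom 3 (N): bond orders sum to 1 → 2 H
  atom 7 (O): bond orders sum to 2 → 0 H
  atom 11 (N): bond orders sum to 3 → 0 H
  atom 13 (N): bond orders sum to 1 → 2 H
Lipinski HBD = 4.
Acceptors: N atoms = 3, O atoms = 1 → HBA = 4.

4, 4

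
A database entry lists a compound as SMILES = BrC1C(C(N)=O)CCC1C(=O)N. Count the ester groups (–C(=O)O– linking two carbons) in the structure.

Scan the SMILES for the ester motif — none present.
Groups that are present: 2 amide.

0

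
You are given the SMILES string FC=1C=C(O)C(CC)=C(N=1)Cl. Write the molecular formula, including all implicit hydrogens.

C7H7ClFNO

Walk through each heavy atom and fill implicit hydrogens from standard valence (C 4, N 3, O 2, S 2, halogen 1):
  atom 1: F (halogen, monovalent) → 0 H
  atom 2: C, bond orders sum to 4 (valence 4) → 0 H
  atom 3: C, bond orders sum to 3 (valence 4) → 1 H
  atom 4: C, bond orders sum to 4 (valence 4) → 0 H
  atom 5: O, bond orders sum to 1 (valence 2) → 1 H
  atom 6: C, bond orders sum to 4 (valence 4) → 0 H
  atom 7: C, bond orders sum to 2 (valence 4) → 2 H
  atom 8: C, bond orders sum to 1 (valence 4) → 3 H
  atom 9: C, bond orders sum to 4 (valence 4) → 0 H
  atom 10: N, bond orders sum to 3 (valence 3) → 0 H
  atom 11: Cl (halogen, monovalent) → 0 H
Totals → C:7, H:7, Cl:1, F:1, N:1, O:1.
In Hill order: C7H7ClFNO.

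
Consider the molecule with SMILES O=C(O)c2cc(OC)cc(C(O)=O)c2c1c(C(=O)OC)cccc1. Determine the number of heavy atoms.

24

Every atom symbol written in the SMILES (organic subset) is one heavy atom; implicit H are not written.
Heavy atoms by element → C:17, O:7.
Total: 24.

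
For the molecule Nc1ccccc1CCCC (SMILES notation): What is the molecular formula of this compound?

Walk through each heavy atom and fill implicit hydrogens from standard valence (C 4, N 3, O 2, S 2, halogen 1); for lowercase aromatic atoms, an aromatic c carries 1 H when it has two neighbours and 0 H with three, and aromatic n carries 0 H:
  atom 1: N, bond orders sum to 1 (valence 3) → 2 H
  atom 2: aromatic c, 3 neighbours → 0 H
  atom 3: aromatic c, 2 neighbours → 1 H
  atom 4: aromatic c, 2 neighbours → 1 H
  atom 5: aromatic c, 2 neighbours → 1 H
  atom 6: aromatic c, 2 neighbours → 1 H
  atom 7: aromatic c, 3 neighbours → 0 H
  atom 8: C, bond orders sum to 2 (valence 4) → 2 H
  atom 9: C, bond orders sum to 2 (valence 4) → 2 H
  atom 10: C, bond orders sum to 2 (valence 4) → 2 H
  atom 11: C, bond orders sum to 1 (valence 4) → 3 H
Totals → C:10, H:15, N:1.

C10H15N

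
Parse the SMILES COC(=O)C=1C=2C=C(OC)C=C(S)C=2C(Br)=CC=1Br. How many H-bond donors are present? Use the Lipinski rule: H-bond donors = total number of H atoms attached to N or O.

0

Donors: find every N or O and count the H atoms it carries.
  atom 2 (O): bond orders sum to 2 → 0 H
  atom 4 (O): bond orders sum to 2 → 0 H
  atom 9 (O): bond orders sum to 2 → 0 H
Lipinski HBD = 0.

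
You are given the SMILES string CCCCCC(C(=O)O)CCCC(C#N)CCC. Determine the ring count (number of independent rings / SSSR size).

In SMILES, each pair of matching ring-closure digits denotes one ring-closing bond; the number of such bonds equals the number of independent rings.
Ring-closure bonds here: 0.

0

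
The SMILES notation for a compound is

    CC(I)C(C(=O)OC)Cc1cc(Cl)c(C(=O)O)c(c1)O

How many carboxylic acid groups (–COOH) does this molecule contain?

1

The carboxylic acid motif appears at heavy-atom position 15 in the SMILES.
Other groups present: 1 ester, 1 hydroxyl.
Carboxylic acid count: 1.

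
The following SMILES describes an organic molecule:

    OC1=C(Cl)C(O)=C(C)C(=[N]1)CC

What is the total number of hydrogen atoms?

10

Walk through each heavy atom and fill implicit hydrogens from standard valence (C 4, N 3, O 2, S 2, halogen 1):
  atom 1: O, bond orders sum to 1 (valence 2) → 1 H
  atom 2: C, bond orders sum to 4 (valence 4) → 0 H
  atom 3: C, bond orders sum to 4 (valence 4) → 0 H
  atom 4: Cl (halogen, monovalent) → 0 H
  atom 5: C, bond orders sum to 4 (valence 4) → 0 H
  atom 6: O, bond orders sum to 1 (valence 2) → 1 H
  atom 7: C, bond orders sum to 4 (valence 4) → 0 H
  atom 8: C, bond orders sum to 1 (valence 4) → 3 H
  atom 9: C, bond orders sum to 4 (valence 4) → 0 H
  atom 10: N with explicit H count 0
  atom 11: C, bond orders sum to 2 (valence 4) → 2 H
  atom 12: C, bond orders sum to 1 (valence 4) → 3 H
Total hydrogens: 10.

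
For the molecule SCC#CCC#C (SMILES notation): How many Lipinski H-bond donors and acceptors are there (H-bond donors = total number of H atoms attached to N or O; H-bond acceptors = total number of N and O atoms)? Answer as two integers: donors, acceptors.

0, 0

Donors: find every N or O and count the H atoms it carries.
  (no N or O atoms present)
Lipinski HBD = 0.
Acceptors: N atoms = 0, O atoms = 0 → HBA = 0.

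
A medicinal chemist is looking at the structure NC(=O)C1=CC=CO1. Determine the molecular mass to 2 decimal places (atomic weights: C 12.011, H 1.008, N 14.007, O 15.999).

First, the molecular formula is C5H5NO2 (counting implicit H from valence).
  C: 5 × 12.011 = 60.055
  H: 5 × 1.008 = 5.040
  N: 1 × 14.007 = 14.007
  O: 2 × 15.999 = 31.998
Sum: 5×12.011 + 5×1.008 + 1×14.007 + 2×15.999 = 111.100 → 111.10 g/mol.

111.10 g/mol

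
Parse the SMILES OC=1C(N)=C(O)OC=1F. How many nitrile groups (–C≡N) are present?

Scan the SMILES for the nitrile motif — none present.
Groups that are present: 2 hydroxyl, 1 primary amine.

0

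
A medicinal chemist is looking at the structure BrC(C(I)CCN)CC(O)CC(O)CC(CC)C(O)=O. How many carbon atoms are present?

13

Count every carbon token in the SMILES (each C, including those in ring-closure positions and inside branches).
Carbon count: 13.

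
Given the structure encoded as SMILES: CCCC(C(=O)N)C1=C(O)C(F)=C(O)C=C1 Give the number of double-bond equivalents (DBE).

5

Molecular formula: C11H14FNO3.
DoU = (2C + 2 + N − H − X) / 2, where X is the halogen count and O/S are ignored.
    = (2·11 + 2 + 1 − 14 − 1) / 2 = 10 / 2 = 5.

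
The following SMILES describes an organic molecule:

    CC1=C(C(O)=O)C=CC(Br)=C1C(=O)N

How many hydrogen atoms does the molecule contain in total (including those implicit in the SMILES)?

8

Walk through each heavy atom and fill implicit hydrogens from standard valence (C 4, N 3, O 2, S 2, halogen 1):
  atom 1: C, bond orders sum to 1 (valence 4) → 3 H
  atom 2: C, bond orders sum to 4 (valence 4) → 0 H
  atom 3: C, bond orders sum to 4 (valence 4) → 0 H
  atom 4: C, bond orders sum to 4 (valence 4) → 0 H
  atom 5: O, bond orders sum to 1 (valence 2) → 1 H
  atom 6: O, bond orders sum to 2 (valence 2) → 0 H
  atom 7: C, bond orders sum to 3 (valence 4) → 1 H
  atom 8: C, bond orders sum to 3 (valence 4) → 1 H
  atom 9: C, bond orders sum to 4 (valence 4) → 0 H
  atom 10: Br (halogen, monovalent) → 0 H
  atom 11: C, bond orders sum to 4 (valence 4) → 0 H
  atom 12: C, bond orders sum to 4 (valence 4) → 0 H
  atom 13: O, bond orders sum to 2 (valence 2) → 0 H
  atom 14: N, bond orders sum to 1 (valence 3) → 2 H
Total hydrogens: 8.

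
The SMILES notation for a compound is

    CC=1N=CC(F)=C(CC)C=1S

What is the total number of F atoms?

Scan the SMILES for F atoms (remember two-letter symbols like Cl and Br are single atoms).
Fluorine count: 1.

1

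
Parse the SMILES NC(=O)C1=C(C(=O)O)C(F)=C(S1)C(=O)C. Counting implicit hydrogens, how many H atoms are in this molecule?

6

Walk through each heavy atom and fill implicit hydrogens from standard valence (C 4, N 3, O 2, S 2, halogen 1):
  atom 1: N, bond orders sum to 1 (valence 3) → 2 H
  atom 2: C, bond orders sum to 4 (valence 4) → 0 H
  atom 3: O, bond orders sum to 2 (valence 2) → 0 H
  atom 4: C, bond orders sum to 4 (valence 4) → 0 H
  atom 5: C, bond orders sum to 4 (valence 4) → 0 H
  atom 6: C, bond orders sum to 4 (valence 4) → 0 H
  atom 7: O, bond orders sum to 2 (valence 2) → 0 H
  atom 8: O, bond orders sum to 1 (valence 2) → 1 H
  atom 9: C, bond orders sum to 4 (valence 4) → 0 H
  atom 10: F (halogen, monovalent) → 0 H
  atom 11: C, bond orders sum to 4 (valence 4) → 0 H
  atom 12: S, bond orders sum to 2 (valence 2) → 0 H
  atom 13: C, bond orders sum to 4 (valence 4) → 0 H
  atom 14: O, bond orders sum to 2 (valence 2) → 0 H
  atom 15: C, bond orders sum to 1 (valence 4) → 3 H
Total hydrogens: 6.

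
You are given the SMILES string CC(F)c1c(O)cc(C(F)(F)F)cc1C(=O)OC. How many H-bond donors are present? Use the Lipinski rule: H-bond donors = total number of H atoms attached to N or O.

1

Donors: find every N or O and count the H atoms it carries.
  atom 6 (O): bond orders sum to 1 → 1 H
  atom 16 (O): bond orders sum to 2 → 0 H
  atom 17 (O): bond orders sum to 2 → 0 H
Lipinski HBD = 1.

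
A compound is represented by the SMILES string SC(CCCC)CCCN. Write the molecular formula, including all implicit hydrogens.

Walk through each heavy atom and fill implicit hydrogens from standard valence (C 4, N 3, O 2, S 2, halogen 1):
  atom 1: S, bond orders sum to 1 (valence 2) → 1 H
  atom 2: C, bond orders sum to 3 (valence 4) → 1 H
  atom 3: C, bond orders sum to 2 (valence 4) → 2 H
  atom 4: C, bond orders sum to 2 (valence 4) → 2 H
  atom 5: C, bond orders sum to 2 (valence 4) → 2 H
  atom 6: C, bond orders sum to 1 (valence 4) → 3 H
  atom 7: C, bond orders sum to 2 (valence 4) → 2 H
  atom 8: C, bond orders sum to 2 (valence 4) → 2 H
  atom 9: C, bond orders sum to 2 (valence 4) → 2 H
  atom 10: N, bond orders sum to 1 (valence 3) → 2 H
Totals → C:8, H:19, N:1, S:1.

C8H19NS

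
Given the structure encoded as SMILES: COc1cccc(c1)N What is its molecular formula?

Walk through each heavy atom and fill implicit hydrogens from standard valence (C 4, N 3, O 2, S 2, halogen 1); for lowercase aromatic atoms, an aromatic c carries 1 H when it has two neighbours and 0 H with three, and aromatic n carries 0 H:
  atom 1: C, bond orders sum to 1 (valence 4) → 3 H
  atom 2: O, bond orders sum to 2 (valence 2) → 0 H
  atom 3: aromatic c, 3 neighbours → 0 H
  atom 4: aromatic c, 2 neighbours → 1 H
  atom 5: aromatic c, 2 neighbours → 1 H
  atom 6: aromatic c, 2 neighbours → 1 H
  atom 7: aromatic c, 3 neighbours → 0 H
  atom 8: aromatic c, 2 neighbours → 1 H
  atom 9: N, bond orders sum to 1 (valence 3) → 2 H
Totals → C:7, H:9, N:1, O:1.
In Hill order: C7H9NO.

C7H9NO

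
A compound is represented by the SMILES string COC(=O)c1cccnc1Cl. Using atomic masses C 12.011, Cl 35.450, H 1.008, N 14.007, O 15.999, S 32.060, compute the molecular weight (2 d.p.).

171.58 g/mol

First, the molecular formula is C7H6ClNO2 (counting implicit H from valence).
  C: 7 × 12.011 = 84.077
  Cl: 1 × 35.450 = 35.450
  H: 6 × 1.008 = 6.048
  N: 1 × 14.007 = 14.007
  O: 2 × 15.999 = 31.998
Sum: 7×12.011 + 1×35.450 + 6×1.008 + 1×14.007 + 2×15.999 = 171.580 → 171.58 g/mol.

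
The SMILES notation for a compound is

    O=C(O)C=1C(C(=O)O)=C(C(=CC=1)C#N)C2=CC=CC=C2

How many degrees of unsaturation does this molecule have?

Molecular formula: C15H9NO4.
DoU = (2C + 2 + N − H − X) / 2, where X is the halogen count and O/S are ignored.
    = (2·15 + 2 + 1 − 9 − 0) / 2 = 24 / 2 = 12.

12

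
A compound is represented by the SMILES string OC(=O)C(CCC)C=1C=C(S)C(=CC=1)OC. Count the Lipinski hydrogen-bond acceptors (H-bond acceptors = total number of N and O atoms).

N atoms: 0; O atoms: 3.
Lipinski HBA = 0 + 3 = 3.

3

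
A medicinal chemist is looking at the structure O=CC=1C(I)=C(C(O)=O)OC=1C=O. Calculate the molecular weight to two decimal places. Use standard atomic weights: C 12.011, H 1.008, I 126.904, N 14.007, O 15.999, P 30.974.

294.00 g/mol

First, the molecular formula is C7H3IO5 (counting implicit H from valence).
  C: 7 × 12.011 = 84.077
  H: 3 × 1.008 = 3.024
  I: 1 × 126.904 = 126.904
  O: 5 × 15.999 = 79.995
Sum: 7×12.011 + 3×1.008 + 1×126.904 + 5×15.999 = 294.000 → 294.00 g/mol.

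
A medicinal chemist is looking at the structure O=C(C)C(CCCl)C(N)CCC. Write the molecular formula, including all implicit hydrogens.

C9H18ClNO

Walk through each heavy atom and fill implicit hydrogens from standard valence (C 4, N 3, O 2, S 2, halogen 1):
  atom 1: O, bond orders sum to 2 (valence 2) → 0 H
  atom 2: C, bond orders sum to 4 (valence 4) → 0 H
  atom 3: C, bond orders sum to 1 (valence 4) → 3 H
  atom 4: C, bond orders sum to 3 (valence 4) → 1 H
  atom 5: C, bond orders sum to 2 (valence 4) → 2 H
  atom 6: C, bond orders sum to 2 (valence 4) → 2 H
  atom 7: Cl (halogen, monovalent) → 0 H
  atom 8: C, bond orders sum to 3 (valence 4) → 1 H
  atom 9: N, bond orders sum to 1 (valence 3) → 2 H
  atom 10: C, bond orders sum to 2 (valence 4) → 2 H
  atom 11: C, bond orders sum to 2 (valence 4) → 2 H
  atom 12: C, bond orders sum to 1 (valence 4) → 3 H
Totals → C:9, H:18, Cl:1, N:1, O:1.
In Hill order: C9H18ClNO.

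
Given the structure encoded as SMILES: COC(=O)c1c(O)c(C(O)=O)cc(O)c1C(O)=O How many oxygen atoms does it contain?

Scan the SMILES for O atoms (remember two-letter symbols like Cl and Br are single atoms).
Oxygen count: 8.

8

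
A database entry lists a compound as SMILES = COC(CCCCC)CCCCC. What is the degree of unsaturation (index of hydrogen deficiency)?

Degree of unsaturation = (number of rings) + (number of π bonds).
Ring closures in the SMILES: 0.
π bonds: none → 0 DoU from unsaturation.
Total DoU = 0 + 0 = 0.

0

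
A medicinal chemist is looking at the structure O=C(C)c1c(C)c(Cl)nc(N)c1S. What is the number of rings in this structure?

1

In SMILES, each pair of matching ring-closure digits denotes one ring-closing bond; the number of such bonds equals the number of independent rings.
Ring-closure bonds here: 1.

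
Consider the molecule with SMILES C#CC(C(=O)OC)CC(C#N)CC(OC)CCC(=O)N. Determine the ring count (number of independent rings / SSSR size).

In SMILES, each pair of matching ring-closure digits denotes one ring-closing bond; the number of such bonds equals the number of independent rings.
Ring-closure bonds here: 0.

0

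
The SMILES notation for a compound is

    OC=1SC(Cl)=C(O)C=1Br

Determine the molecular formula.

C4H2BrClO2S

Walk through each heavy atom and fill implicit hydrogens from standard valence (C 4, N 3, O 2, S 2, halogen 1):
  atom 1: O, bond orders sum to 1 (valence 2) → 1 H
  atom 2: C, bond orders sum to 4 (valence 4) → 0 H
  atom 3: S, bond orders sum to 2 (valence 2) → 0 H
  atom 4: C, bond orders sum to 4 (valence 4) → 0 H
  atom 5: Cl (halogen, monovalent) → 0 H
  atom 6: C, bond orders sum to 4 (valence 4) → 0 H
  atom 7: O, bond orders sum to 1 (valence 2) → 1 H
  atom 8: C, bond orders sum to 4 (valence 4) → 0 H
  atom 9: Br (halogen, monovalent) → 0 H
Totals → C:4, H:2, Br:1, Cl:1, O:2, S:1.
In Hill order: C4H2BrClO2S.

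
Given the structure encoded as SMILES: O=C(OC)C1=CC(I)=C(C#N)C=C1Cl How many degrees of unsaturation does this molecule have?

Molecular formula: C9H5ClINO2.
DoU = (2C + 2 + N − H − X) / 2, where X is the halogen count and O/S are ignored.
    = (2·9 + 2 + 1 − 5 − 2) / 2 = 14 / 2 = 7.

7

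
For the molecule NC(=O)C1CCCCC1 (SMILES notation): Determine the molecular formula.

C7H13NO

Walk through each heavy atom and fill implicit hydrogens from standard valence (C 4, N 3, O 2, S 2, halogen 1):
  atom 1: N, bond orders sum to 1 (valence 3) → 2 H
  atom 2: C, bond orders sum to 4 (valence 4) → 0 H
  atom 3: O, bond orders sum to 2 (valence 2) → 0 H
  atom 4: C, bond orders sum to 3 (valence 4) → 1 H
  atom 5: C, bond orders sum to 2 (valence 4) → 2 H
  atom 6: C, bond orders sum to 2 (valence 4) → 2 H
  atom 7: C, bond orders sum to 2 (valence 4) → 2 H
  atom 8: C, bond orders sum to 2 (valence 4) → 2 H
  atom 9: C, bond orders sum to 2 (valence 4) → 2 H
Totals → C:7, H:13, N:1, O:1.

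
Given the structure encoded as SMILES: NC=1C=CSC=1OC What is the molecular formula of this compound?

Walk through each heavy atom and fill implicit hydrogens from standard valence (C 4, N 3, O 2, S 2, halogen 1):
  atom 1: N, bond orders sum to 1 (valence 3) → 2 H
  atom 2: C, bond orders sum to 4 (valence 4) → 0 H
  atom 3: C, bond orders sum to 3 (valence 4) → 1 H
  atom 4: C, bond orders sum to 3 (valence 4) → 1 H
  atom 5: S, bond orders sum to 2 (valence 2) → 0 H
  atom 6: C, bond orders sum to 4 (valence 4) → 0 H
  atom 7: O, bond orders sum to 2 (valence 2) → 0 H
  atom 8: C, bond orders sum to 1 (valence 4) → 3 H
Totals → C:5, H:7, N:1, O:1, S:1.
In Hill order: C5H7NOS.

C5H7NOS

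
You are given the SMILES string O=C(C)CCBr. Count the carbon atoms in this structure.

4

Count every carbon token in the SMILES (each C, including those in ring-closure positions and inside branches).
Carbon count: 4.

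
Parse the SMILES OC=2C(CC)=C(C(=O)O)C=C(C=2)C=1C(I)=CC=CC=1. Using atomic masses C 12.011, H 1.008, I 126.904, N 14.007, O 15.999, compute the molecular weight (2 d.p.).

First, the molecular formula is C15H13IO3 (counting implicit H from valence).
  C: 15 × 12.011 = 180.165
  H: 13 × 1.008 = 13.104
  I: 1 × 126.904 = 126.904
  O: 3 × 15.999 = 47.997
Sum: 15×12.011 + 13×1.008 + 1×126.904 + 3×15.999 = 368.170 → 368.17 g/mol.

368.17 g/mol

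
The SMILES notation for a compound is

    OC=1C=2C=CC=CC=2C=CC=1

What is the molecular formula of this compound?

Walk through each heavy atom and fill implicit hydrogens from standard valence (C 4, N 3, O 2, S 2, halogen 1):
  atom 1: O, bond orders sum to 1 (valence 2) → 1 H
  atom 2: C, bond orders sum to 4 (valence 4) → 0 H
  atom 3: C, bond orders sum to 4 (valence 4) → 0 H
  atom 4: C, bond orders sum to 3 (valence 4) → 1 H
  atom 5: C, bond orders sum to 3 (valence 4) → 1 H
  atom 6: C, bond orders sum to 3 (valence 4) → 1 H
  atom 7: C, bond orders sum to 3 (valence 4) → 1 H
  atom 8: C, bond orders sum to 4 (valence 4) → 0 H
  atom 9: C, bond orders sum to 3 (valence 4) → 1 H
  atom 10: C, bond orders sum to 3 (valence 4) → 1 H
  atom 11: C, bond orders sum to 3 (valence 4) → 1 H
Totals → C:10, H:8, O:1.

C10H8O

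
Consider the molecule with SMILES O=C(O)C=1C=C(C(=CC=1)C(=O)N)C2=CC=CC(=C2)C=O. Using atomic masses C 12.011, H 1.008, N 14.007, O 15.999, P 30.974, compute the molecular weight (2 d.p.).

269.26 g/mol

First, the molecular formula is C15H11NO4 (counting implicit H from valence).
  C: 15 × 12.011 = 180.165
  H: 11 × 1.008 = 11.088
  N: 1 × 14.007 = 14.007
  O: 4 × 15.999 = 63.996
Sum: 15×12.011 + 11×1.008 + 1×14.007 + 4×15.999 = 269.256 → 269.26 g/mol.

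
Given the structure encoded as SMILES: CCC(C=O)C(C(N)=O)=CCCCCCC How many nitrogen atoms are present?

Scan the SMILES for N atoms (remember two-letter symbols like Cl and Br are single atoms).
Nitrogen count: 1.

1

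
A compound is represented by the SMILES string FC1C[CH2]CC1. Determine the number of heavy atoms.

6

Every atom symbol written in the SMILES (organic subset) is one heavy atom; implicit H are not written.
Heavy atoms by element → C:5, F:1.
Total: 6.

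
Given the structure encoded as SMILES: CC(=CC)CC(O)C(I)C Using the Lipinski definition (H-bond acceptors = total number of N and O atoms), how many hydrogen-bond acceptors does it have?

N atoms: 0; O atoms: 1.
Lipinski HBA = 0 + 1 = 1.

1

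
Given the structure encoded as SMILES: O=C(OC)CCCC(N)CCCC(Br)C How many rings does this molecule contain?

0

In SMILES, each pair of matching ring-closure digits denotes one ring-closing bond; the number of such bonds equals the number of independent rings.
Ring-closure bonds here: 0.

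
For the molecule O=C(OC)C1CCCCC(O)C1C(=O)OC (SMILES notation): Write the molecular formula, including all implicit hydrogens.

C11H18O5

Walk through each heavy atom and fill implicit hydrogens from standard valence (C 4, N 3, O 2, S 2, halogen 1):
  atom 1: O, bond orders sum to 2 (valence 2) → 0 H
  atom 2: C, bond orders sum to 4 (valence 4) → 0 H
  atom 3: O, bond orders sum to 2 (valence 2) → 0 H
  atom 4: C, bond orders sum to 1 (valence 4) → 3 H
  atom 5: C, bond orders sum to 3 (valence 4) → 1 H
  atom 6: C, bond orders sum to 2 (valence 4) → 2 H
  atom 7: C, bond orders sum to 2 (valence 4) → 2 H
  atom 8: C, bond orders sum to 2 (valence 4) → 2 H
  atom 9: C, bond orders sum to 2 (valence 4) → 2 H
  atom 10: C, bond orders sum to 3 (valence 4) → 1 H
  atom 11: O, bond orders sum to 1 (valence 2) → 1 H
  atom 12: C, bond orders sum to 3 (valence 4) → 1 H
  atom 13: C, bond orders sum to 4 (valence 4) → 0 H
  atom 14: O, bond orders sum to 2 (valence 2) → 0 H
  atom 15: O, bond orders sum to 2 (valence 2) → 0 H
  atom 16: C, bond orders sum to 1 (valence 4) → 3 H
Totals → C:11, H:18, O:5.
In Hill order: C11H18O5.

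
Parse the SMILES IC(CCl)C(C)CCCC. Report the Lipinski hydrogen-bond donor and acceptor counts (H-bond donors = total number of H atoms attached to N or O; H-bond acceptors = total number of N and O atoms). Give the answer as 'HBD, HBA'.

0, 0

Donors: find every N or O and count the H atoms it carries.
  (no N or O atoms present)
Lipinski HBD = 0.
Acceptors: N atoms = 0, O atoms = 0 → HBA = 0.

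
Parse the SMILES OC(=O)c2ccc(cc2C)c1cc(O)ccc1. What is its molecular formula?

Walk through each heavy atom and fill implicit hydrogens from standard valence (C 4, N 3, O 2, S 2, halogen 1); for lowercase aromatic atoms, an aromatic c carries 1 H when it has two neighbours and 0 H with three, and aromatic n carries 0 H:
  atom 1: O, bond orders sum to 1 (valence 2) → 1 H
  atom 2: C, bond orders sum to 4 (valence 4) → 0 H
  atom 3: O, bond orders sum to 2 (valence 2) → 0 H
  atom 4: aromatic c, 3 neighbours → 0 H
  atom 5: aromatic c, 2 neighbours → 1 H
  atom 6: aromatic c, 2 neighbours → 1 H
  atom 7: aromatic c, 3 neighbours → 0 H
  atom 8: aromatic c, 2 neighbours → 1 H
  atom 9: aromatic c, 3 neighbours → 0 H
  atom 10: C, bond orders sum to 1 (valence 4) → 3 H
  atom 11: aromatic c, 3 neighbours → 0 H
  atom 12: aromatic c, 2 neighbours → 1 H
  atom 13: aromatic c, 3 neighbours → 0 H
  atom 14: O, bond orders sum to 1 (valence 2) → 1 H
  atom 15: aromatic c, 2 neighbours → 1 H
  atom 16: aromatic c, 2 neighbours → 1 H
  atom 17: aromatic c, 2 neighbours → 1 H
Totals → C:14, H:12, O:3.
In Hill order: C14H12O3.

C14H12O3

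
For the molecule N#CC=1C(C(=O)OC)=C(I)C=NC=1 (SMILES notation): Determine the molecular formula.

C8H5IN2O2

Walk through each heavy atom and fill implicit hydrogens from standard valence (C 4, N 3, O 2, S 2, halogen 1):
  atom 1: N, bond orders sum to 3 (valence 3) → 0 H
  atom 2: C, bond orders sum to 4 (valence 4) → 0 H
  atom 3: C, bond orders sum to 4 (valence 4) → 0 H
  atom 4: C, bond orders sum to 4 (valence 4) → 0 H
  atom 5: C, bond orders sum to 4 (valence 4) → 0 H
  atom 6: O, bond orders sum to 2 (valence 2) → 0 H
  atom 7: O, bond orders sum to 2 (valence 2) → 0 H
  atom 8: C, bond orders sum to 1 (valence 4) → 3 H
  atom 9: C, bond orders sum to 4 (valence 4) → 0 H
  atom 10: I (halogen, monovalent) → 0 H
  atom 11: C, bond orders sum to 3 (valence 4) → 1 H
  atom 12: N, bond orders sum to 3 (valence 3) → 0 H
  atom 13: C, bond orders sum to 3 (valence 4) → 1 H
Totals → C:8, H:5, I:1, N:2, O:2.
In Hill order: C8H5IN2O2.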